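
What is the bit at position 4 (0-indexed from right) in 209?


0b11010001, position 4 = 1

1


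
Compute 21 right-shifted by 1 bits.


0b10101 >> 1 = 0b1010 = 10

10


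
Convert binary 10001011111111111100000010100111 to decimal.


10001011111111111100000010100111 in decimal = 2348794023

2348794023


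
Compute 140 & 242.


0b10001100 & 0b11110010 = 0b10000000 = 128

128


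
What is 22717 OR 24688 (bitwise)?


0b101100010111101 | 0b110000001110000 = 0b111100011111101 = 30973

30973


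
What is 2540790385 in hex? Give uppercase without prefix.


2540790385 = 97716271 hex

97716271


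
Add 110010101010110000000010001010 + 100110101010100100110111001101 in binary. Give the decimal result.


110010101010110000000010001010 + 100110101010100100110111001101 = 1011001010101010100111001010111 = 1498762839

1498762839


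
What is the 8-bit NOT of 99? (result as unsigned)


~0b1100011 = 0b10011100 = 156 (8-bit unsigned)

156


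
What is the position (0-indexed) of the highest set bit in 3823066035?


0b11100011110111110101101110110011. Highest set bit at position 31

31


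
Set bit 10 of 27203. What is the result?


27203 | (1 << 10) = 27203 | 1024 = 28227

28227


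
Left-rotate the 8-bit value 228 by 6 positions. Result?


Rotate 0b11100100 left by 6 (8-bit) = 0b111001 = 57

57


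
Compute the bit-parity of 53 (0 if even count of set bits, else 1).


0b110101 has 4 ones => parity 0

0


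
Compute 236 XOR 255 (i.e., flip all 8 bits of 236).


236 ^ 255 = 19

19


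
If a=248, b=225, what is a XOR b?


248 ^ 225 = 25

25


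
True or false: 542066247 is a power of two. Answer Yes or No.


0b100000010011110100011001000111. Multiple bits set => No

No


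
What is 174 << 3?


0b10101110 << 3 = 0b10101110000 = 1392

1392


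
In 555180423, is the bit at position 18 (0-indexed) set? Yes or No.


0b100001000101110110000110000111, bit 18 = 1. Yes

Yes


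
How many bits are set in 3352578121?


0b11000111110101000100100001001001 has 14 set bits

14


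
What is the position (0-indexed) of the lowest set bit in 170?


0b10101010. Lowest set bit at position 1

1


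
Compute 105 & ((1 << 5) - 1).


105 & 31 = 9

9


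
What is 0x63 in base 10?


63 hex = 99 decimal

99


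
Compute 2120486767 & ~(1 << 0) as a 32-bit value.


2120486767 & ~(1 << 0) = 2120486766

2120486766


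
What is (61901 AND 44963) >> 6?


Step 1: 61901 & 44963 = 41345
Step 2: 41345 >> 6 = 646

646


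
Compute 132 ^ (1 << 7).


132 ^ (1 << 7) = 132 ^ 128 = 4

4


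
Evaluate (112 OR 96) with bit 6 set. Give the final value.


Step 1: 112 | 96 = 112
Step 2: 112 | (1 << 6) = 112 | 64 = 112

112


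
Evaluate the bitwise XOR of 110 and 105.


0b1101110 ^ 0b1101001 = 0b111 = 7

7


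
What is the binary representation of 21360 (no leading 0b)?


21360 = 101001101110000 in binary

101001101110000


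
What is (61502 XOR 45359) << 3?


Step 1: 61502 ^ 45359 = 16657
Step 2: 16657 << 3 = 133256

133256


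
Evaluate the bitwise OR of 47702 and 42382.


0b1011101001010110 | 0b1010010110001110 = 0b1011111111011110 = 49118

49118


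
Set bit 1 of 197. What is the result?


197 | (1 << 1) = 197 | 2 = 199

199


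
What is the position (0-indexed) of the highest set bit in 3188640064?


0b10111110000011101100100101000000. Highest set bit at position 31

31


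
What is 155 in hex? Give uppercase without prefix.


155 = 9B hex

9B


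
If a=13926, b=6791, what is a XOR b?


13926 ^ 6791 = 11489

11489


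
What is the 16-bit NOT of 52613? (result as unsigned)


~0b1100110110000101 = 0b11001001111010 = 12922 (16-bit unsigned)

12922


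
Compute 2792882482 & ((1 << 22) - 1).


2792882482 & 4194303 = 3670322

3670322


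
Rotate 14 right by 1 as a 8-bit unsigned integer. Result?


Rotate 0b1110 right by 1 (8-bit) = 0b111 = 7

7


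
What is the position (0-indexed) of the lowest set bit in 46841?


0b1011011011111001. Lowest set bit at position 0

0


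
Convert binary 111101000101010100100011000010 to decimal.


111101000101010100100011000010 in decimal = 1024805058

1024805058


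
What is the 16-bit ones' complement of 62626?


62626 ^ 65535 = 2909

2909


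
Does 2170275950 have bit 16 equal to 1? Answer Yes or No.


0b10000001010110111100100001101110, bit 16 = 1. Yes

Yes


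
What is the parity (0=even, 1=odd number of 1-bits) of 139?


0b10001011 has 4 ones => parity 0

0


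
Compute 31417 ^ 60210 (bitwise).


0b111101010111001 ^ 0b1110101100110010 = 0b1001000110001011 = 37259

37259


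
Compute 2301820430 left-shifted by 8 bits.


0b10001001001100101111111000001110 << 8 = 0b1000100100110010111111100000111000000000 = 589266030080

589266030080


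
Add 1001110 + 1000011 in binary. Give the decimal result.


1001110 + 1000011 = 10010001 = 145

145


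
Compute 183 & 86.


0b10110111 & 0b1010110 = 0b10110 = 22

22


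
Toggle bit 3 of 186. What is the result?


186 ^ (1 << 3) = 186 ^ 8 = 178

178


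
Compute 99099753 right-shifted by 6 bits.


0b101111010000010010001101001 >> 6 = 0b101111010000010010001 = 1548433

1548433


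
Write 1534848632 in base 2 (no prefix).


1534848632 = 1011011011110111110111001111000 in binary

1011011011110111110111001111000


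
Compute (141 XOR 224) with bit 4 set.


Step 1: 141 ^ 224 = 109
Step 2: 109 | (1 << 4) = 109 | 16 = 125

125


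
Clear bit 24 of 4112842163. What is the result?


4112842163 & ~(1 << 24) = 4096064947

4096064947


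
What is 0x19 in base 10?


19 hex = 25 decimal

25


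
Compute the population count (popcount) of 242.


0b11110010 has 5 set bits

5


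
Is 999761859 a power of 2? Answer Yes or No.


0b111011100101110010011111000011. Multiple bits set => No

No


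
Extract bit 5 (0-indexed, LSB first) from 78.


0b1001110, position 5 = 0

0


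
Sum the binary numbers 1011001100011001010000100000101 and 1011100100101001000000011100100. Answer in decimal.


1011001100011001010000100000101 + 1011100100101001000000011100100 = 10110110001000010010000111101001 = 3055624681

3055624681


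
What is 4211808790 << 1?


0b11111011000010110001101000010110 << 1 = 0b111110110000101100011010000101100 = 8423617580

8423617580


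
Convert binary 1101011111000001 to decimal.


1101011111000001 in decimal = 55233

55233


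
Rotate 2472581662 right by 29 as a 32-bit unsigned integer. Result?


Rotate 0b10010011011000001001101000011110 right by 29 (32-bit) = 0b10011011000001001101000011110100 = 2600784116

2600784116


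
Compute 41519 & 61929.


0b1010001000101111 & 0b1111000111101001 = 0b1010000000101001 = 41001

41001


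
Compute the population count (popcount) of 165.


0b10100101 has 4 set bits

4


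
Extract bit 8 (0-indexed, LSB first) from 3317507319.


0b11000101101111010010010011110111, position 8 = 0

0


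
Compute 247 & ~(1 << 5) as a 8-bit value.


247 & ~(1 << 5) = 215

215


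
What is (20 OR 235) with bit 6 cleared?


Step 1: 20 | 235 = 255
Step 2: 255 & ~(1 << 6) = 191

191


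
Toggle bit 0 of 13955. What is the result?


13955 ^ (1 << 0) = 13955 ^ 1 = 13954

13954


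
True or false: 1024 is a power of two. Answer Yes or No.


0b10000000000. Only one bit set => Yes

Yes


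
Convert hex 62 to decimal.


62 hex = 98 decimal

98


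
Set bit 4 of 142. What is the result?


142 | (1 << 4) = 142 | 16 = 158

158


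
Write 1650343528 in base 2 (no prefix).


1650343528 = 1100010010111100011111001101000 in binary

1100010010111100011111001101000


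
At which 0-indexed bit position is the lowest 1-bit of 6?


0b110. Lowest set bit at position 1

1


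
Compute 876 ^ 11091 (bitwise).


0b1101101100 ^ 0b10101101010011 = 0b10100000111111 = 10303

10303


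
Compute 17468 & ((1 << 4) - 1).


17468 & 15 = 12

12


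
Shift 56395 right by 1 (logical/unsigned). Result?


0b1101110001001011 >> 1 = 0b110111000100101 = 28197

28197


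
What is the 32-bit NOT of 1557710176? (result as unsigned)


~0b1011100110110001100010101100000 = 0b10100011001001110011101010011111 = 2737257119 (32-bit unsigned)

2737257119


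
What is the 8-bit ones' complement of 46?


46 ^ 255 = 209

209


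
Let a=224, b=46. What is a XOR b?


224 ^ 46 = 206

206


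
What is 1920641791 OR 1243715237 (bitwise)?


0b1110010011110101010101011111111 | 0b1001010001000011001011010100101 = 0b1111010011110111011111011111111 = 2054930175

2054930175


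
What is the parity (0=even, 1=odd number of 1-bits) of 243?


0b11110011 has 6 ones => parity 0

0


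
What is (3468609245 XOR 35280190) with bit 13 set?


Step 1: 3468609245 ^ 35280190 = 3433337827
Step 2: 3433337827 | (1 << 13) = 3433337827 | 8192 = 3433346019

3433346019


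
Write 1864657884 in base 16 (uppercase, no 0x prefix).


1864657884 = 6F246BDC hex

6F246BDC


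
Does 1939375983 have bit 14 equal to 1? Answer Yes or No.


0b1110011100110001000011101101111, bit 14 = 0. No

No


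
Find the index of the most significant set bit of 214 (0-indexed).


0b11010110. Highest set bit at position 7

7


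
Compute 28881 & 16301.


0b111000011010001 & 0b11111110101101 = 0b11000010000001 = 12417

12417


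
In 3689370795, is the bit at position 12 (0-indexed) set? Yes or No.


0b11011011111001110101010010101011, bit 12 = 1. Yes

Yes


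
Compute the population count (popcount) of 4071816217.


0b11110010101100101111110000011001 has 18 set bits

18


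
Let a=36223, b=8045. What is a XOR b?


36223 ^ 8045 = 37394

37394


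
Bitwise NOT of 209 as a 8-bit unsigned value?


~0b11010001 = 0b101110 = 46 (8-bit unsigned)

46


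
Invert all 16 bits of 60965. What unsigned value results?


60965 ^ 65535 = 4570

4570


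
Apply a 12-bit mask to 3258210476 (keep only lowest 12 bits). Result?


3258210476 & 4095 = 2220

2220


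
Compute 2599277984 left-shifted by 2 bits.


0b10011010111011011101010110100000 << 2 = 0b1001101011101101110101011010000000 = 10397111936

10397111936


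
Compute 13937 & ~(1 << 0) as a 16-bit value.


13937 & ~(1 << 0) = 13936

13936


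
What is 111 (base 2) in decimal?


111 in decimal = 7

7


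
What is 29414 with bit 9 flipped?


29414 ^ (1 << 9) = 29414 ^ 512 = 28902

28902


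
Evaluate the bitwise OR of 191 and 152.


0b10111111 | 0b10011000 = 0b10111111 = 191

191


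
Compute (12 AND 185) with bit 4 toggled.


Step 1: 12 & 185 = 8
Step 2: 8 ^ (1 << 4) = 8 ^ 16 = 24

24


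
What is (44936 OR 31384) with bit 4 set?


Step 1: 44936 | 31384 = 65432
Step 2: 65432 | (1 << 4) = 65432 | 16 = 65432

65432


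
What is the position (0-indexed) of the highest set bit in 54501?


0b1101010011100101. Highest set bit at position 15

15


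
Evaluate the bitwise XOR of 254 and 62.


0b11111110 ^ 0b111110 = 0b11000000 = 192

192


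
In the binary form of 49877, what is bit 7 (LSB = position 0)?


0b1100001011010101, position 7 = 1

1


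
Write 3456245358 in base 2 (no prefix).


3456245358 = 11001110000000100001111001101110 in binary

11001110000000100001111001101110


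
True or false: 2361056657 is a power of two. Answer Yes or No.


0b10001100101110101101110110010001. Multiple bits set => No

No


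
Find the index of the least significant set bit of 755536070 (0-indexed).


0b101101000010001001000011000110. Lowest set bit at position 1

1


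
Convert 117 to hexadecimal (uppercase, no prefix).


117 = 75 hex

75


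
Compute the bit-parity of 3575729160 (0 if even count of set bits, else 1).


0b11010101001000010100110000001000 has 11 ones => parity 1

1


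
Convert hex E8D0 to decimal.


E8D0 hex = 59600 decimal

59600


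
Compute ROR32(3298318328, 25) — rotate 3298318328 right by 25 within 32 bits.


Rotate 0b11000100100110000101011111111000 right by 25 (32-bit) = 0b1001100001010111111110001100010 = 1277951074

1277951074


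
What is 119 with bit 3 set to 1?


119 | (1 << 3) = 119 | 8 = 127

127


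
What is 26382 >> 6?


0b110011100001110 >> 6 = 0b110011100 = 412

412


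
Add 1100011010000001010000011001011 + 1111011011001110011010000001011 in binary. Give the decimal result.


1100011010000001010000011001011 + 1111011011001110011010000001011 = 11011110101001111101010011010110 = 3735540950

3735540950


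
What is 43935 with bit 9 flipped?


43935 ^ (1 << 9) = 43935 ^ 512 = 43423

43423


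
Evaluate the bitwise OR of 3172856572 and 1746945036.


0b10111101000111011111001011111100 | 0b1101000001000000100010000001100 = 0b11111101001111011111011011111100 = 4248696572

4248696572


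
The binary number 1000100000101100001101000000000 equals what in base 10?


1000100000101100001101000000000 in decimal = 1142299136

1142299136


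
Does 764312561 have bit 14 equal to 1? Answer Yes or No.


0b101101100011100111101111110001, bit 14 = 1. Yes

Yes


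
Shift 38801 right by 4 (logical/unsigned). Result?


0b1001011110010001 >> 4 = 0b100101111001 = 2425

2425


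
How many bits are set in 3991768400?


0b11101101111011011000110101010000 has 18 set bits

18


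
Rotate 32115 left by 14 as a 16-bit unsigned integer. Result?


Rotate 0b111110101110011 left by 14 (16-bit) = 0b1101111101011100 = 57180

57180


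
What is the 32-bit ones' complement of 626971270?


626971270 ^ 4294967295 = 3667996025

3667996025


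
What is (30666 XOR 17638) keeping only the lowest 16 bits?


Step 1: 30666 ^ 17638 = 13100
Step 2: 13100 & 65535 = 13100

13100


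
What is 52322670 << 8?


0b11000111100110000101101110 << 8 = 0b1100011110011000010110111000000000 = 13394603520

13394603520


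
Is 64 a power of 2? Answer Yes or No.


0b1000000. Only one bit set => Yes

Yes


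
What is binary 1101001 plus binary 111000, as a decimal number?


1101001 + 111000 = 10100001 = 161

161


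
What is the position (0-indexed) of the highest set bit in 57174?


0b1101111101010110. Highest set bit at position 15

15


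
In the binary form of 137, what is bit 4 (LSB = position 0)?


0b10001001, position 4 = 0

0


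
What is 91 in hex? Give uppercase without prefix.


91 = 5B hex

5B


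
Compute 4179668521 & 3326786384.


0b11111001001000001010111000101001 & 0b11000110010010101011101101010000 = 0b11000000000000001010101000000000 = 3221268992

3221268992


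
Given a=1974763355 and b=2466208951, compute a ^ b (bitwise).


1974763355 ^ 2466208951 = 3880461292

3880461292


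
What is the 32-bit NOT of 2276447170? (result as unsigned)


~0b10000111101011111101001111000010 = 0b1111000010100000010110000111101 = 2018520125 (32-bit unsigned)

2018520125


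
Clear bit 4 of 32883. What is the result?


32883 & ~(1 << 4) = 32867

32867


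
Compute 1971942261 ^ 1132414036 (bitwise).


0b1110101100010010111001101110101 ^ 0b1000011011111110100010001010100 = 0b110110111101100011011100100001 = 922105633

922105633


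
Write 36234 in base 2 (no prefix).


36234 = 1000110110001010 in binary

1000110110001010


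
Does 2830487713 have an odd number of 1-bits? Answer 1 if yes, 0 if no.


0b10101000101101011101000010100001 has 14 ones => parity 0

0


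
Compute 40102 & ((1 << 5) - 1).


40102 & 31 = 6

6


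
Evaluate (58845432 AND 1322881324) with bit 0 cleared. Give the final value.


Step 1: 58845432 & 1322881324 = 42041384
Step 2: 42041384 & ~(1 << 0) = 42041384

42041384


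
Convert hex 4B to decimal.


4B hex = 75 decimal

75


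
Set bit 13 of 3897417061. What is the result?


3897417061 | (1 << 13) = 3897417061 | 8192 = 3897425253

3897425253


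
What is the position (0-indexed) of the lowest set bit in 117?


0b1110101. Lowest set bit at position 0

0


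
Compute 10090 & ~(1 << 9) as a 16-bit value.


10090 & ~(1 << 9) = 9578

9578


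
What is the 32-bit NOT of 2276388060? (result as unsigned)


~0b10000111101011101110110011011100 = 0b1111000010100010001001100100011 = 2018579235 (32-bit unsigned)

2018579235


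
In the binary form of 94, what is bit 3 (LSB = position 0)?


0b1011110, position 3 = 1

1


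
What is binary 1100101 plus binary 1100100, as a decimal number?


1100101 + 1100100 = 11001001 = 201

201


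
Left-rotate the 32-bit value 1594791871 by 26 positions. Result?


Rotate 0b1011111000011101001011110111111 left by 26 (32-bit) = 0b11111101011111000011101001011110 = 4252777054

4252777054


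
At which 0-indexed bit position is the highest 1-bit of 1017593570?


0b111100101001110011111011100010. Highest set bit at position 29

29


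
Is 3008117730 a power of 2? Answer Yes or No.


0b10110011010011000011101111100010. Multiple bits set => No

No


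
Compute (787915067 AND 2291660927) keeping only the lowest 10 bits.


Step 1: 787915067 & 2291660927 = 144089147
Step 2: 144089147 & 1023 = 59

59


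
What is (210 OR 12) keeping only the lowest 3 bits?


Step 1: 210 | 12 = 222
Step 2: 222 & 7 = 6

6


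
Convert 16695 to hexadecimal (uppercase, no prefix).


16695 = 4137 hex

4137


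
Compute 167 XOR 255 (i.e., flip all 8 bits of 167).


167 ^ 255 = 88

88


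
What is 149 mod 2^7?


149 & 127 = 21

21


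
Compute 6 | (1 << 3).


6 | (1 << 3) = 6 | 8 = 14

14


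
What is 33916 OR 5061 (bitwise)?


0b1000010001111100 | 0b1001111000101 = 0b1001011111111101 = 38909

38909


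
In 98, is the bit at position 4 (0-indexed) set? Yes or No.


0b1100010, bit 4 = 0. No

No


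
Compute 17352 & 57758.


0b100001111001000 & 0b1110000110011110 = 0b100000110001000 = 16776

16776


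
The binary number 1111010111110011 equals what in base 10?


1111010111110011 in decimal = 62963

62963


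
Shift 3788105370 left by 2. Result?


0b11100001110010011110011010011010 << 2 = 0b1110000111001001111001101001101000 = 15152421480

15152421480


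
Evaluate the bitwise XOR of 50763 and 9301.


0b1100011001001011 ^ 0b10010001010101 = 0b1110001000011110 = 57886

57886


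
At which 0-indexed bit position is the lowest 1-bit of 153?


0b10011001. Lowest set bit at position 0

0


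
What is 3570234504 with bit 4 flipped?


3570234504 ^ (1 << 4) = 3570234504 ^ 16 = 3570234520

3570234520


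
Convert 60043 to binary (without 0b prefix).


60043 = 1110101010001011 in binary

1110101010001011


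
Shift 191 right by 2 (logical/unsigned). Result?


0b10111111 >> 2 = 0b101111 = 47

47


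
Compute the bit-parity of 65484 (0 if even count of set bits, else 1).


0b1111111111001100 has 12 ones => parity 0

0


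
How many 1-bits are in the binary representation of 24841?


0b110000100001001 has 5 set bits

5


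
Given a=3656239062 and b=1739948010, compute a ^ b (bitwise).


3656239062 ^ 1739948010 = 3193485372

3193485372


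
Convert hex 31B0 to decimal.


31B0 hex = 12720 decimal

12720


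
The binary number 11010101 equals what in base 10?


11010101 in decimal = 213

213


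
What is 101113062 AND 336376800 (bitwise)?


0b110000001101101110011100110 & 0b10100000011001011001111100000 = 0b100000001001001000011100000 = 67408096

67408096


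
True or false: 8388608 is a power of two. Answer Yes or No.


0b100000000000000000000000. Only one bit set => Yes

Yes


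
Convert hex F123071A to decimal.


F123071A hex = 4045604634 decimal

4045604634


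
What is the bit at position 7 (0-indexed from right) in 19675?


0b100110011011011, position 7 = 1

1


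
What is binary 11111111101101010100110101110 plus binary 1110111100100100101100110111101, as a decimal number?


11111111101101010100110101110 + 1110111100100100101100110111101 = 10010111100010010000001101101011 = 2542338923

2542338923


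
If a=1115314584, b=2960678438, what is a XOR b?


1115314584 ^ 2960678438 = 4060219326

4060219326


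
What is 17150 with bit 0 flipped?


17150 ^ (1 << 0) = 17150 ^ 1 = 17151

17151


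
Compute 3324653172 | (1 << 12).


3324653172 | (1 << 12) = 3324653172 | 4096 = 3324657268

3324657268


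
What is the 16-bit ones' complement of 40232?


40232 ^ 65535 = 25303

25303


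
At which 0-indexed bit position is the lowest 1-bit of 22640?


0b101100001110000. Lowest set bit at position 4

4


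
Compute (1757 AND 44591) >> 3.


Step 1: 1757 & 44591 = 1549
Step 2: 1549 >> 3 = 193

193


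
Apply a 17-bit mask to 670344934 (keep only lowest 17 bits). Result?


670344934 & 131071 = 42726

42726


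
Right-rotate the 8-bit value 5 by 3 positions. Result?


Rotate 0b101 right by 3 (8-bit) = 0b10100000 = 160

160


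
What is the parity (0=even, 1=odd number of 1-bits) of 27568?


0b110101110110000 has 8 ones => parity 0

0


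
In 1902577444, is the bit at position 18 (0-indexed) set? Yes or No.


0b1110001011001110000011100100100, bit 18 = 1. Yes

Yes


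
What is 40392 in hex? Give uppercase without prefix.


40392 = 9DC8 hex

9DC8


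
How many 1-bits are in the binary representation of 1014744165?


0b111100011110111100010001100101 has 17 set bits

17


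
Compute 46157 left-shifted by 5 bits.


0b1011010001001101 << 5 = 0b101101000100110100000 = 1477024

1477024


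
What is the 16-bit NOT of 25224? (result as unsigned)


~0b110001010001000 = 0b1001110101110111 = 40311 (16-bit unsigned)

40311


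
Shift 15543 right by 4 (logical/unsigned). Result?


0b11110010110111 >> 4 = 0b1111001011 = 971

971


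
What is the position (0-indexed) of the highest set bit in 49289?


0b1100000010001001. Highest set bit at position 15

15


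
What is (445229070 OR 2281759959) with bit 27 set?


Step 1: 445229070 | 2281759959 = 2592730335
Step 2: 2592730335 | (1 << 27) = 2592730335 | 134217728 = 2592730335

2592730335


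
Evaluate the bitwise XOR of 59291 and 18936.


0b1110011110011011 ^ 0b100100111111000 = 0b1010111001100011 = 44643

44643


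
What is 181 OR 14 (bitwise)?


0b10110101 | 0b1110 = 0b10111111 = 191

191


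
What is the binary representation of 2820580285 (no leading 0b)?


2820580285 = 10101000000111101010001110111101 in binary

10101000000111101010001110111101


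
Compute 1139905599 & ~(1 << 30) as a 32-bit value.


1139905599 & ~(1 << 30) = 66163775

66163775


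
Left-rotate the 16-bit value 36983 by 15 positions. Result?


Rotate 0b1001000001110111 left by 15 (16-bit) = 0b1100100000111011 = 51259

51259


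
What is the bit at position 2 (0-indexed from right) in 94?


0b1011110, position 2 = 1

1


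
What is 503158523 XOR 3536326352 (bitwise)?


0b11101111111011001011011111011 ^ 0b11010010110010000000111011010000 = 0b11001111001101011001100000101011 = 3476396075

3476396075


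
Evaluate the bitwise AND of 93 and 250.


0b1011101 & 0b11111010 = 0b1011000 = 88

88


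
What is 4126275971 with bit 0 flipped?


4126275971 ^ (1 << 0) = 4126275971 ^ 1 = 4126275970

4126275970


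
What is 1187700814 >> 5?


0b1000110110010101110000001001110 >> 5 = 0b10001101100101011100000010 = 37115650

37115650


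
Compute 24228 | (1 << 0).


24228 | (1 << 0) = 24228 | 1 = 24229

24229


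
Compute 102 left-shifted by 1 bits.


0b1100110 << 1 = 0b11001100 = 204

204


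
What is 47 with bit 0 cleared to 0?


47 & ~(1 << 0) = 46

46


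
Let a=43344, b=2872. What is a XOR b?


43344 ^ 2872 = 41576

41576


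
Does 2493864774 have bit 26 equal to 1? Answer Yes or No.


0b10010100101001010101101101000110, bit 26 = 1. Yes

Yes


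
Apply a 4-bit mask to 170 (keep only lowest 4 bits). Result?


170 & 15 = 10

10


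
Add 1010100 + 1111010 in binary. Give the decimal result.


1010100 + 1111010 = 11001110 = 206

206


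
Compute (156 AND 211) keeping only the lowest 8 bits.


Step 1: 156 & 211 = 144
Step 2: 144 & 255 = 144

144


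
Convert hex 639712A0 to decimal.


639712A0 hex = 1670845088 decimal

1670845088


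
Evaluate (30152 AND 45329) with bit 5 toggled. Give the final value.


Step 1: 30152 & 45329 = 12544
Step 2: 12544 ^ (1 << 5) = 12544 ^ 32 = 12576

12576


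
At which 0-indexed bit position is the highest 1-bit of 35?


0b100011. Highest set bit at position 5

5


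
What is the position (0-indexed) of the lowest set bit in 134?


0b10000110. Lowest set bit at position 1

1


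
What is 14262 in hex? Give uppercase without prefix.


14262 = 37B6 hex

37B6


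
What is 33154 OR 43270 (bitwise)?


0b1000000110000010 | 0b1010100100000110 = 0b1010100110000110 = 43398

43398


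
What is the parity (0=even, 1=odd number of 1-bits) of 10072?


0b10011101011000 has 7 ones => parity 1

1


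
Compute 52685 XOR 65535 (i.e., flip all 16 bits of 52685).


52685 ^ 65535 = 12850

12850


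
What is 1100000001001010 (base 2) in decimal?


1100000001001010 in decimal = 49226

49226


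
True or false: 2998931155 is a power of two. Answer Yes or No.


0b10110010110000000000111011010011. Multiple bits set => No

No


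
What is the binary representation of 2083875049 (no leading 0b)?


2083875049 = 1111100001101010110100011101001 in binary

1111100001101010110100011101001


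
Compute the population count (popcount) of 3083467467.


0b10110111110010011111101011001011 has 21 set bits

21


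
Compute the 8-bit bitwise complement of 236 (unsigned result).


~0b11101100 = 0b10011 = 19 (8-bit unsigned)

19


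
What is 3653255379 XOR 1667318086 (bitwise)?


0b11011001110000000100000011010011 ^ 0b1100011011000010100000101000110 = 0b10111010101000010000000110010101 = 3131113877

3131113877


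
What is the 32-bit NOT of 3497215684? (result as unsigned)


~0b11010000011100110100011011000100 = 0b101111100011001011100100111011 = 797751611 (32-bit unsigned)

797751611


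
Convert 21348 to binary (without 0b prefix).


21348 = 101001101100100 in binary

101001101100100


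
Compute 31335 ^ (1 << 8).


31335 ^ (1 << 8) = 31335 ^ 256 = 31591

31591


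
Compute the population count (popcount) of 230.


0b11100110 has 5 set bits

5


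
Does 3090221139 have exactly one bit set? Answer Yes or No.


0b10111000001100010000100001010011. Multiple bits set => No

No


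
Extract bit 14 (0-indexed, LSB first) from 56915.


0b1101111001010011, position 14 = 1

1


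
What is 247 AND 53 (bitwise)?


0b11110111 & 0b110101 = 0b110101 = 53

53


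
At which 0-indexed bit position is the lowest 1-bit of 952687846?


0b111000110010001101110011100110. Lowest set bit at position 1

1


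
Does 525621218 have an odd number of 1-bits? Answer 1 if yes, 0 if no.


0b11111010101000101011111100010 has 17 ones => parity 1

1


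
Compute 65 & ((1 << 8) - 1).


65 & 255 = 65

65


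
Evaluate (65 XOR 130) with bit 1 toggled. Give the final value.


Step 1: 65 ^ 130 = 195
Step 2: 195 ^ (1 << 1) = 195 ^ 2 = 193

193


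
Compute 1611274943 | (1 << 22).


1611274943 | (1 << 22) = 1611274943 | 4194304 = 1615469247

1615469247


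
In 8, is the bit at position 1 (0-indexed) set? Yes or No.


0b1000, bit 1 = 0. No

No


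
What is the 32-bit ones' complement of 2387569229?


2387569229 ^ 4294967295 = 1907398066

1907398066


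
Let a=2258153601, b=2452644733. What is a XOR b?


2258153601 ^ 2452644733 = 346608636

346608636


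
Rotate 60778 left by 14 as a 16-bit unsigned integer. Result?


Rotate 0b1110110101101010 left by 14 (16-bit) = 0b1011101101011010 = 47962

47962


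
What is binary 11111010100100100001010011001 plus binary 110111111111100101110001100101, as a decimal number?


11111010100100100001010011001 + 110111111111100101110001100101 = 1010111010100001001111011111110 = 1464901374

1464901374


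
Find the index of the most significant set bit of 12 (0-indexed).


0b1100. Highest set bit at position 3

3


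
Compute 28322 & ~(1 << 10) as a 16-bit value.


28322 & ~(1 << 10) = 27298

27298


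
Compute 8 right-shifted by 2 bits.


0b1000 >> 2 = 0b10 = 2

2


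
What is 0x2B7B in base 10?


2B7B hex = 11131 decimal

11131


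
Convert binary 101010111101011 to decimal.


101010111101011 in decimal = 21995

21995


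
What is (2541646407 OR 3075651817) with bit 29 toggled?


Step 1: 2541646407 | 3075651817 = 3078552303
Step 2: 3078552303 ^ (1 << 29) = 3078552303 ^ 536870912 = 2541681391

2541681391


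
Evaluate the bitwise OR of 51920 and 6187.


0b1100101011010000 | 0b1100000101011 = 0b1101101011111011 = 56059

56059


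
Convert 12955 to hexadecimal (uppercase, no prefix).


12955 = 329B hex

329B


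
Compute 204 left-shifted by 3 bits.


0b11001100 << 3 = 0b11001100000 = 1632

1632


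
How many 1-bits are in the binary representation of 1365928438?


0b1010001011010100110100111110110 has 17 set bits

17


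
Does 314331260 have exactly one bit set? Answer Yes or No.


0b10010101111000101000001111100. Multiple bits set => No

No


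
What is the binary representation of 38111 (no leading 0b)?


38111 = 1001010011011111 in binary

1001010011011111


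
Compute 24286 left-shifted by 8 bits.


0b101111011011110 << 8 = 0b10111101101111000000000 = 6217216

6217216


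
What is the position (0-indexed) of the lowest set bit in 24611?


0b110000000100011. Lowest set bit at position 0

0


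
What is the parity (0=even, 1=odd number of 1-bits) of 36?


0b100100 has 2 ones => parity 0

0


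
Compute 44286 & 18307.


0b1010110011111110 & 0b100011110000011 = 0b10010000010 = 1154

1154


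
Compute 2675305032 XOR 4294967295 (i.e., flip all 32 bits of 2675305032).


2675305032 ^ 4294967295 = 1619662263

1619662263


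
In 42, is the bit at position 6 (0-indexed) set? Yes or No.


0b101010, bit 6 = 0. No

No


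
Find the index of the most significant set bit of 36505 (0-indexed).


0b1000111010011001. Highest set bit at position 15

15


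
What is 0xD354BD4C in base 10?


D354BD4C hex = 3545546060 decimal

3545546060


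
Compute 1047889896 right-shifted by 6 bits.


0b111110011101011000011111101000 >> 6 = 0b111110011101011000011111 = 16373279

16373279


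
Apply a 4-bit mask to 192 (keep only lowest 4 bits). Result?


192 & 15 = 0

0


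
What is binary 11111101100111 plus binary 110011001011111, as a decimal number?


11111101100111 + 110011001011111 = 1010010111000110 = 42438

42438


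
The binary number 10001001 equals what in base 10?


10001001 in decimal = 137

137


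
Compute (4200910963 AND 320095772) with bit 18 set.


Step 1: 4200910963 & 320095772 = 302268432
Step 2: 302268432 | (1 << 18) = 302268432 | 262144 = 302268432

302268432


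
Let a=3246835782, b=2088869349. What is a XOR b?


3246835782 ^ 2088869349 = 3171374499

3171374499


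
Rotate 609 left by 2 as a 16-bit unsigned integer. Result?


Rotate 0b1001100001 left by 2 (16-bit) = 0b100110000100 = 2436

2436


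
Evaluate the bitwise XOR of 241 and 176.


0b11110001 ^ 0b10110000 = 0b1000001 = 65

65


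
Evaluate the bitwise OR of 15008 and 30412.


0b11101010100000 | 0b111011011001100 = 0b111111011101100 = 32492

32492


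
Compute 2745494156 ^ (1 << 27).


2745494156 ^ (1 << 27) = 2745494156 ^ 134217728 = 2879711884

2879711884


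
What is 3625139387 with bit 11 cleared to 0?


3625139387 & ~(1 << 11) = 3625137339

3625137339


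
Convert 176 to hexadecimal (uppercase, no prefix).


176 = B0 hex

B0


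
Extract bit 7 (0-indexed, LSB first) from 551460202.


0b100000110111101001110101101010, position 7 = 0

0


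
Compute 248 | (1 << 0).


248 | (1 << 0) = 248 | 1 = 249

249


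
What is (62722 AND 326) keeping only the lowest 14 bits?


Step 1: 62722 & 326 = 258
Step 2: 258 & 16383 = 258

258


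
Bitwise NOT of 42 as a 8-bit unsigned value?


~0b101010 = 0b11010101 = 213 (8-bit unsigned)

213


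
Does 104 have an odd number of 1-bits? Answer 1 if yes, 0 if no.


0b1101000 has 3 ones => parity 1

1


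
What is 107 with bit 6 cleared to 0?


107 & ~(1 << 6) = 43

43


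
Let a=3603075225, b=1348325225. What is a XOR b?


3603075225 ^ 1348325225 = 2258591728

2258591728


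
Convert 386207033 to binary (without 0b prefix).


386207033 = 10111000001010000110100111001 in binary

10111000001010000110100111001


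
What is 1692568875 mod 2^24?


1692568875 & 16777215 = 14847275

14847275


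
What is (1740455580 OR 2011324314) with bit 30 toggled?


Step 1: 1740455580 | 2011324314 = 2013233054
Step 2: 2013233054 ^ (1 << 30) = 2013233054 ^ 1073741824 = 939491230

939491230


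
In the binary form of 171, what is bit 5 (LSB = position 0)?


0b10101011, position 5 = 1

1


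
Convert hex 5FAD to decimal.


5FAD hex = 24493 decimal

24493


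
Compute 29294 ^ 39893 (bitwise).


0b111001001101110 ^ 0b1001101111010101 = 0b1110100110111011 = 59835

59835


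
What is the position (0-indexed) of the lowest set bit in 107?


0b1101011. Lowest set bit at position 0

0


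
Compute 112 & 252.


0b1110000 & 0b11111100 = 0b1110000 = 112

112


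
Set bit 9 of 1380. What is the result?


1380 | (1 << 9) = 1380 | 512 = 1892

1892


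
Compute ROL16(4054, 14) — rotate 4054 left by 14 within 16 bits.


Rotate 0b111111010110 left by 14 (16-bit) = 0b1000001111110101 = 33781

33781


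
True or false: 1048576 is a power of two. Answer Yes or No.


0b100000000000000000000. Only one bit set => Yes

Yes


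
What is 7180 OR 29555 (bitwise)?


0b1110000001100 | 0b111001101110011 = 0b111111101111111 = 32639

32639


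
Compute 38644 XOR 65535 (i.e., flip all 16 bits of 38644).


38644 ^ 65535 = 26891

26891


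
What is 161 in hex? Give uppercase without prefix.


161 = A1 hex

A1


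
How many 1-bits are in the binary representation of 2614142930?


0b10011011110100001010011111010010 has 17 set bits

17


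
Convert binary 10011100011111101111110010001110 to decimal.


10011100011111101111110010001110 in decimal = 2625567886

2625567886


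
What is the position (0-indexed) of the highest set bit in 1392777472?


0b1010011000001000001100100000000. Highest set bit at position 30

30


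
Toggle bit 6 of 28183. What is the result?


28183 ^ (1 << 6) = 28183 ^ 64 = 28247

28247


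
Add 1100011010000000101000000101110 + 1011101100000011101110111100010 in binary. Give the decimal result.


1100011010000000101000000101110 + 1011101100000011101110111100010 = 11000000110000100010111000010000 = 3233951248

3233951248


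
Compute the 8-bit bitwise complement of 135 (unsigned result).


~0b10000111 = 0b1111000 = 120 (8-bit unsigned)

120


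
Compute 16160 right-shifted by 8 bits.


0b11111100100000 >> 8 = 0b111111 = 63

63


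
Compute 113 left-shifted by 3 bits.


0b1110001 << 3 = 0b1110001000 = 904

904


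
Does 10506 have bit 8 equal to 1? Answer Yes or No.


0b10100100001010, bit 8 = 1. Yes

Yes


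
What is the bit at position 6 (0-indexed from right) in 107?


0b1101011, position 6 = 1

1


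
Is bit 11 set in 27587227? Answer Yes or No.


0b1101001001111001010011011, bit 11 = 0. No

No


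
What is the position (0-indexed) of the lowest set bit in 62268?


0b1111001100111100. Lowest set bit at position 2

2


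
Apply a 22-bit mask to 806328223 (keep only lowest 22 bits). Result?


806328223 & 4194303 = 1021855

1021855


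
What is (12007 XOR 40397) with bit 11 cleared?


Step 1: 12007 ^ 40397 = 45866
Step 2: 45866 & ~(1 << 11) = 45866

45866


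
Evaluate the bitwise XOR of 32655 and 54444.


0b111111110001111 ^ 0b1101010010101100 = 0b1010101100100011 = 43811

43811


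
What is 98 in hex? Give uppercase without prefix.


98 = 62 hex

62


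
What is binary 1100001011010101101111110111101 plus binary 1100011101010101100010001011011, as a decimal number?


1100001011010101101111110111101 + 1100011101010101100010001011011 = 11000101000101011010010000011000 = 3306529816

3306529816


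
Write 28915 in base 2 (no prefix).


28915 = 111000011110011 in binary

111000011110011


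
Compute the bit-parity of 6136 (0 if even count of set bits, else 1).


0b1011111111000 has 9 ones => parity 1

1


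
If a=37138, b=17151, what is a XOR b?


37138 ^ 17151 = 54253

54253


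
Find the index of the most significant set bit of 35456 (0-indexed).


0b1000101010000000. Highest set bit at position 15

15


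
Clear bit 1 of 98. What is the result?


98 & ~(1 << 1) = 96

96


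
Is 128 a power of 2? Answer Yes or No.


0b10000000. Only one bit set => Yes

Yes


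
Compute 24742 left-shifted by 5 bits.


0b110000010100110 << 5 = 0b11000001010011000000 = 791744

791744


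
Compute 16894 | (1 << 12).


16894 | (1 << 12) = 16894 | 4096 = 20990

20990


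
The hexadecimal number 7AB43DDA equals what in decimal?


7AB43DDA hex = 2058632666 decimal

2058632666


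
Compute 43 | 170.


0b101011 | 0b10101010 = 0b10101011 = 171

171


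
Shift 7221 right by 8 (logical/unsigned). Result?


0b1110000110101 >> 8 = 0b11100 = 28

28


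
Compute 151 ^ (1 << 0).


151 ^ (1 << 0) = 151 ^ 1 = 150

150


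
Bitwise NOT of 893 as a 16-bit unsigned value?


~0b1101111101 = 0b1111110010000010 = 64642 (16-bit unsigned)

64642


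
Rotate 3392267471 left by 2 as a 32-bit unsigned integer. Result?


Rotate 0b11001010001100011110010011001111 left by 2 (32-bit) = 0b101000110001111001001100111111 = 684167999

684167999


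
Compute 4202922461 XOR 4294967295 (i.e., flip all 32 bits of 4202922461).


4202922461 ^ 4294967295 = 92044834

92044834


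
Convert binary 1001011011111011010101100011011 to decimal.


1001011011111011010101100011011 in decimal = 1266527003

1266527003


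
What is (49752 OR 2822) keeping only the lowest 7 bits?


Step 1: 49752 | 2822 = 52062
Step 2: 52062 & 127 = 94

94


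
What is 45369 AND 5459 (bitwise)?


0b1011000100111001 & 0b1010101010011 = 0b1000100010001 = 4369

4369


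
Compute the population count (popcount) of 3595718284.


0b11010110010100100100111010001100 has 15 set bits

15


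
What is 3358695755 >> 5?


0b11001000001100011010000101001011 >> 5 = 0b110010000011000110100001010 = 104959242

104959242


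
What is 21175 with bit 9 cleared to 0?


21175 & ~(1 << 9) = 20663

20663


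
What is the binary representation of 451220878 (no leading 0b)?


451220878 = 11010111001010001010110001110 in binary

11010111001010001010110001110
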